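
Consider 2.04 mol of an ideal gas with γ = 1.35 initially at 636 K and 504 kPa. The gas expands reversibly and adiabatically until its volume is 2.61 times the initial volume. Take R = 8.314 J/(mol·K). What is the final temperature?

V₁ = nRT₁/P₁ = 2.04×8.314×636/504 = 21.4 L.
Adiabatic: TV^(γ−1) = const ⇒ T₂ = 636×(0.383)^0.350 = 455 K; PV^γ = const ⇒ P₂ = 138 kPa.

455 K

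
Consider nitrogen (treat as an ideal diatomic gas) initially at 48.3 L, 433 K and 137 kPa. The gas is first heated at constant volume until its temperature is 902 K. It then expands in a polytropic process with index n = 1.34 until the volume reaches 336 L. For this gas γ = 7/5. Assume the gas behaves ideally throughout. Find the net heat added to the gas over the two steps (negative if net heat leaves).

20900 J

n = P₁V₁/(RT₁) = 137×48.3/(8.314×433) = 1.84 mol.
Step 1 — Isochoric: V stays 48.3 L; P/T = const ⇒ T₂ = 902 K, P₂ = 285 kPa.
W = 0 (no volume change).
ΔU = nCvΔT = 1.84×20.8×(902−433) = 17900 J.
Q = ΔU = 17900 J.
State after step 1: P = 285 kPa, V = 48.3 L, T = 902 K.
Step 2 — Polytropic n=1.34: T₂ = T₁(V₁/V₂)^(n−1) = 902×(0.144)^0.34 = 466 K; P₂ = P₁(V₁/V₂)^n = 21.2 kPa.
W = (P₁V₁−P₂V₂)/(n−1) = (285×48.3−21.2×336)/0.34 = 19600 J.
ΔU = nCvΔT = 1.84×20.8×(466−902) = -16600 J.
Q = ΔU + W = 2940 J.
Net over both steps: W = 19600 J, Q = 20900 J, ΔU = 1280 J.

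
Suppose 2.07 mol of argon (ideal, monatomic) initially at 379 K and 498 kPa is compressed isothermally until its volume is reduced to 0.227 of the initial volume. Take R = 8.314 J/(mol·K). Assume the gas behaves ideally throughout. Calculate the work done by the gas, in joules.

V₁ = nRT₁/P₁ = 2.07×8.314×379/498 = 13.1 L.
Isothermal: T stays 379 K; PV = const ⇒ V₂ = 2.97 L, P₂ = 2190 kPa.
W = nRT ln(V₂/V₁) = 2.07×8.314×379×ln(0.227) = -9670 J.

-9670 J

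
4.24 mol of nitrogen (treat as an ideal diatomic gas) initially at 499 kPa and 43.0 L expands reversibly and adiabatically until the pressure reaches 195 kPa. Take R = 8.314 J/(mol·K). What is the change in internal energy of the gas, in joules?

T₁ = P₁V₁/(nR) = 499×43.0/(4.24×8.314) = 609 K.
Adiabatic: T₂/T₁ = (P₂/P₁)^((γ−1)/γ) ⇒ T₂ = 609×(0.391)^0.286 = 465 K; V₂ = 84.1 L.
For an ideal gas ΔU = nCvΔT with Cv = (5/2)R = 20.8 J/(mol·K).
ΔU = 4.24×20.8×(465−609) = -12600 J.

-12600 J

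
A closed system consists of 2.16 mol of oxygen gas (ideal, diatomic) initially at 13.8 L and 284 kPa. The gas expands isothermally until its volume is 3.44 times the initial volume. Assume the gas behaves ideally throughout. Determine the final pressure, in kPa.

82.6 kPa

T₁ = P₁V₁/(nR) = 284×13.8/(2.16×8.314) = 218 K.
Isothermal: T stays 218 K; PV = const ⇒ V₂ = 47.5 L, P₂ = 82.6 kPa.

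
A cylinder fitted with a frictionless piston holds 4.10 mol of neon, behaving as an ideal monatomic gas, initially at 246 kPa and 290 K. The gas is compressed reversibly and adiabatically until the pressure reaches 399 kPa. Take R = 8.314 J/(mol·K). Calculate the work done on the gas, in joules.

3160 J

V₁ = nRT₁/P₁ = 4.10×8.314×290/246 = 40.2 L.
Adiabatic: T₂/T₁ = (P₂/P₁)^((γ−1)/γ) ⇒ T₂ = 290×(1.62)^0.400 = 352 K; V₂ = 30.1 L.
ΔU = nCvΔT = 4.10×12.5×(352−290) = 3160 J.
Q = 0 for an adiabatic process, so W = −ΔU = -3160 J.
Work done on the gas = −W_by = 3160 J.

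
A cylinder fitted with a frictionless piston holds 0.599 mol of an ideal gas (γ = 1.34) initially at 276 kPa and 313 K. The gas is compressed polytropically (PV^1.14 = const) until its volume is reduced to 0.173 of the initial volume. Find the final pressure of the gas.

V₁ = nRT₁/P₁ = 0.599×8.314×313/276 = 5.65 L.
Polytropic n=1.14: T₂ = T₁(V₁/V₂)^(n−1) = 313×(5.78)^0.14 = 400 K; P₂ = P₁(V₁/V₂)^n = 2040 kPa.

2040 kPa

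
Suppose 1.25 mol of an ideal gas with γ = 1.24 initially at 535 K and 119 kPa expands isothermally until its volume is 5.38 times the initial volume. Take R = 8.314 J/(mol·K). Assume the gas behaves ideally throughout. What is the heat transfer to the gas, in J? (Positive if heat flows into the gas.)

9360 J

V₁ = nRT₁/P₁ = 1.25×8.314×535/119 = 46.7 L.
Isothermal: T stays 535 K; PV = const ⇒ V₂ = 251 L, P₂ = 22.1 kPa.
ΔU = 0 (ideal gas, T constant).
W = nRT ln(V₂/V₁) = 1.25×8.314×535×ln(5.38) = 9360 J.
Q = ΔU + W = 9360 J.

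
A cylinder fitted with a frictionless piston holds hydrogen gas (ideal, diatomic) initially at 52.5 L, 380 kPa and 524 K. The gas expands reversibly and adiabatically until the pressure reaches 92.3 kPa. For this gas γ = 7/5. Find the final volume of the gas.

Adiabatic: T₂/T₁ = (P₂/P₁)^((γ−1)/γ) ⇒ T₂ = 524×(0.243)^0.286 = 350 K; V₂ = 144 L.

144 L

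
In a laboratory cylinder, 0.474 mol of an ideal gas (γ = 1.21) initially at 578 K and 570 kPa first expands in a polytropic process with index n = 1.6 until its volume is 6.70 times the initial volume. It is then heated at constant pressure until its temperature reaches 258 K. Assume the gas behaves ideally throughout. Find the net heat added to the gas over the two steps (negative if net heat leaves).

V₁ = nRT₁/P₁ = 0.474×8.314×578/570 = 4.00 L.
Step 1 — Polytropic n=1.6: T₂ = T₁(V₁/V₂)^(n−1) = 578×(0.149)^0.60 = 185 K; P₂ = P₁(V₁/V₂)^n = 27.2 kPa.
W = (P₁V₁−P₂V₂)/(n−1) = (570×4.00−27.2×26.8)/0.60 = 2580 J.
ΔU = nCvΔT = 0.474×39.6×(185−578) = -7380 J.
Q = ΔU + W = -4800 J.
State after step 1: P = 27.2 kPa, V = 26.8 L, T = 185 K.
Step 2 — Isobaric: P stays 27.2 kPa; V/T = const ⇒ T₂ = 258 K, V₂ = 37.4 L.
W = PΔV = 27.2×(37.4−26.8) kPa·L = 289 J.
ΔU = nCvΔT = 0.474×39.6×(258−185) = 1380 J.
Q = ΔU + W = nCpΔT = 1670 J.
Net over both steps: W = 2870 J, Q = -3130 J, ΔU = -6010 J.

-3130 J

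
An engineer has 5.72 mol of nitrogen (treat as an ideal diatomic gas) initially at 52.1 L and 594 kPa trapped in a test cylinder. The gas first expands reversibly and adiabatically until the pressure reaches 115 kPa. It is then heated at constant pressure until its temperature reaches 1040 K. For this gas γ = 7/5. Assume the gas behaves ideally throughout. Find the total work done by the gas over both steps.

T₁ = P₁V₁/(nR) = 594×52.1/(5.72×8.314) = 651 K.
Step 1 — Adiabatic: T₂/T₁ = (P₂/P₁)^((γ−1)/γ) ⇒ T₂ = 651×(0.194)^0.286 = 407 K; V₂ = 168 L.
ΔU = nCvΔT = 5.72×20.8×(407−651) = -29000 J.
Q = 0 for an adiabatic process, so W = −ΔU = 29000 J.
State after step 1: P = 115 kPa, V = 168 L, T = 407 K.
Step 2 — Isobaric: P stays 115 kPa; V/T = const ⇒ T₂ = 1040 K, V₂ = 430 L.
W = PΔV = 115×(430−168) kPa·L = 30100 J.
ΔU = nCvΔT = 5.72×20.8×(1040−407) = 75200 J.
Q = ΔU + W = nCpΔT = 105000 J.
Net over both steps: W = 59100 J, Q = 105000 J, ΔU = 46300 J.

59100 J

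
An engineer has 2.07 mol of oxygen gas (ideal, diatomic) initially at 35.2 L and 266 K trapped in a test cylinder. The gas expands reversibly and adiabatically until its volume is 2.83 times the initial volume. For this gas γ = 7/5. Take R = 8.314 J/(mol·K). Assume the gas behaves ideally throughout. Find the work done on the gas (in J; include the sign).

-3900 J

P₁ = nRT₁/V₁ = 2.07×8.314×266/35.2 = 130 kPa.
Adiabatic: TV^(γ−1) = const ⇒ T₂ = 266×(0.353)^0.400 = 175 K; PV^γ = const ⇒ P₂ = 30.3 kPa.
ΔU = nCvΔT = 2.07×20.8×(175−266) = -3900 J.
Q = 0 for an adiabatic process, so W = −ΔU = 3900 J.
Work done on the gas = −W_by = -3900 J.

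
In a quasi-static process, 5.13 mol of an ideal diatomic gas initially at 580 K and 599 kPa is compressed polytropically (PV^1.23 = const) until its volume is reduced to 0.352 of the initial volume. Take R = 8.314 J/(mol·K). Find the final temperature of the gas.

V₁ = nRT₁/P₁ = 5.13×8.314×580/599 = 41.3 L.
Polytropic n=1.23: T₂ = T₁(V₁/V₂)^(n−1) = 580×(2.84)^0.23 = 737 K; P₂ = P₁(V₁/V₂)^n = 2160 kPa.

737 K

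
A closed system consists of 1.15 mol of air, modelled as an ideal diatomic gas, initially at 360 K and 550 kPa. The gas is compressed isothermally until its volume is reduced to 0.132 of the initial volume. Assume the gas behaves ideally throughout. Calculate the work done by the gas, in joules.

-6970 J

V₁ = nRT₁/P₁ = 1.15×8.314×360/550 = 6.26 L.
Isothermal: T stays 360 K; PV = const ⇒ V₂ = 0.826 L, P₂ = 4170 kPa.
W = nRT ln(V₂/V₁) = 1.15×8.314×360×ln(0.132) = -6970 J.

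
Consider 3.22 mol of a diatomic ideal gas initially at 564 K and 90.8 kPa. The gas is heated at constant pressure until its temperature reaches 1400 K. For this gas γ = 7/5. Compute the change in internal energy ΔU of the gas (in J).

V₁ = nRT₁/P₁ = 3.22×8.314×564/90.8 = 166 L.
Isobaric: P stays 90.8 kPa; V/T = const ⇒ T₂ = 1400 K, V₂ = 413 L.
For an ideal gas ΔU = nCvΔT with Cv = (5/2)R = 20.8 J/(mol·K).
ΔU = 3.22×20.8×(1400−564) = 56000 J.

56000 J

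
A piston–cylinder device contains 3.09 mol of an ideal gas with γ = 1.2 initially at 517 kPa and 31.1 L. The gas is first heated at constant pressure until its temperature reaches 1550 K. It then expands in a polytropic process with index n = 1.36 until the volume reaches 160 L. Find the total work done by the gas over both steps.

T₁ = P₁V₁/(nR) = 517×31.1/(3.09×8.314) = 626 K.
Step 1 — Isobaric: P stays 517 kPa; V/T = const ⇒ T₂ = 1550 K, V₂ = 77.0 L.
W = PΔV = 517×(77.0−31.1) kPa·L = 23700 J.
ΔU = nCvΔT = 3.09×41.6×(1550−626) = 119000 J.
Q = ΔU + W = nCpΔT = 142000 J.
State after step 1: P = 517 kPa, V = 77.0 L, T = 1550 K.
Step 2 — Polytropic n=1.36: T₂ = T₁(V₁/V₂)^(n−1) = 1550×(0.481)^0.36 = 1190 K; P₂ = P₁(V₁/V₂)^n = 191 kPa.
W = (P₁V₁−P₂V₂)/(n−1) = (517×77.0−191×160)/0.36 = 25600 J.
ΔU = nCvΔT = 3.09×41.6×(1190−1550) = -46100 J.
Q = ΔU + W = -20500 J.
Net over both steps: W = 49300 J, Q = 122000 J, ΔU = 72600 J.

49300 J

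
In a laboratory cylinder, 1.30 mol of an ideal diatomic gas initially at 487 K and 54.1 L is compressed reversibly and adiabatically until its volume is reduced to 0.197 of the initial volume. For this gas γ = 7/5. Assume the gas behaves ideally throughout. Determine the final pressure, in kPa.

946 kPa

P₁ = nRT₁/V₁ = 1.30×8.314×487/54.1 = 97.3 kPa.
Adiabatic: TV^(γ−1) = const ⇒ T₂ = 487×(5.08)^0.400 = 933 K; PV^γ = const ⇒ P₂ = 946 kPa.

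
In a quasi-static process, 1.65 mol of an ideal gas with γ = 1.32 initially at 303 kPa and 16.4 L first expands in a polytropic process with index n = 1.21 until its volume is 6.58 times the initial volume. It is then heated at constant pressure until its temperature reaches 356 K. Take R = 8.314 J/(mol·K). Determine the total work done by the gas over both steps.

9270 J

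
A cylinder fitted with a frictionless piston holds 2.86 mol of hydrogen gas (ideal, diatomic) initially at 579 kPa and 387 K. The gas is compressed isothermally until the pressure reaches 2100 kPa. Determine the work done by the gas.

-11900 J

V₁ = nRT₁/P₁ = 2.86×8.314×387/579 = 15.9 L.
Isothermal: T stays 387 K; PV = const ⇒ V₂ = 4.38 L, P₂ = 2100 kPa.
W = nRT ln(V₂/V₁) = 2.86×8.314×387×ln(0.276) = -11900 J.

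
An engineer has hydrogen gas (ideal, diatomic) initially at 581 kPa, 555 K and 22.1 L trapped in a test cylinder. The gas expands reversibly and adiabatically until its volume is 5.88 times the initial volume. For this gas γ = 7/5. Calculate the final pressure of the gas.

48.6 kPa

Adiabatic: TV^(γ−1) = const ⇒ T₂ = 555×(0.170)^0.400 = 273 K; PV^γ = const ⇒ P₂ = 48.6 kPa.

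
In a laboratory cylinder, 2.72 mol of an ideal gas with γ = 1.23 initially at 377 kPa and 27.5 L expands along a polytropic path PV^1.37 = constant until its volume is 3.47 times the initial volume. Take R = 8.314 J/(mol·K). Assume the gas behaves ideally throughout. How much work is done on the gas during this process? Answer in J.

-10300 J

T₁ = P₁V₁/(nR) = 377×27.5/(2.72×8.314) = 458 K.
Polytropic n=1.37: T₂ = T₁(V₁/V₂)^(n−1) = 458×(0.288)^0.37 = 289 K; P₂ = P₁(V₁/V₂)^n = 68.6 kPa.
W = (P₁V₁−P₂V₂)/(n−1) = (377×27.5−68.6×95.4)/0.37 = 10300 J.
Work done on the gas = −W_by = -10300 J.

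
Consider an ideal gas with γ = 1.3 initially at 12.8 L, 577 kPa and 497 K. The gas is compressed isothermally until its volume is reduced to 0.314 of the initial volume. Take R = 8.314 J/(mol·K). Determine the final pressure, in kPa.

Isothermal: T stays 497 K; PV = const ⇒ V₂ = 4.02 L, P₂ = 1840 kPa.

1840 kPa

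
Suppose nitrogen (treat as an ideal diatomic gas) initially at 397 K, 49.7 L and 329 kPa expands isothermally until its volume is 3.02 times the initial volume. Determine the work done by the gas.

18100 J

n = P₁V₁/(RT₁) = 329×49.7/(8.314×397) = 4.95 mol.
Isothermal: T stays 397 K; PV = const ⇒ V₂ = 150 L, P₂ = 109 kPa.
W = nRT ln(V₂/V₁) = 4.95×8.314×397×ln(3.02) = 18100 J.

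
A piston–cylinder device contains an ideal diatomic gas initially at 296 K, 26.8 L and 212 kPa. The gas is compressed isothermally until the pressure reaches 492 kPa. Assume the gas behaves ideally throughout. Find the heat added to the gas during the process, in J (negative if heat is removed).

n = P₁V₁/(RT₁) = 212×26.8/(8.314×296) = 2.31 mol.
Isothermal: T stays 296 K; PV = const ⇒ V₂ = 11.5 L, P₂ = 492 kPa.
ΔU = 0 (ideal gas, T constant).
W = nRT ln(V₂/V₁) = 2.31×8.314×296×ln(0.431) = -4780 J.
Q = ΔU + W = -4780 J.

-4780 J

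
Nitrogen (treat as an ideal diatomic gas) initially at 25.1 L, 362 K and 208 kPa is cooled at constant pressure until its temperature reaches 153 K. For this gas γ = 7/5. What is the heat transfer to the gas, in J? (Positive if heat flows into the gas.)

n = P₁V₁/(RT₁) = 208×25.1/(8.314×362) = 1.73 mol.
Isobaric: P stays 208 kPa; V/T = const ⇒ T₂ = 153 K, V₂ = 10.6 L.
W = PΔV = 208×(10.6−25.1) kPa·L = -3010 J.
ΔU = nCvΔT = 1.73×20.8×(153−362) = -7540 J.
Q = ΔU + W = nCpΔT = -10500 J.

-10500 J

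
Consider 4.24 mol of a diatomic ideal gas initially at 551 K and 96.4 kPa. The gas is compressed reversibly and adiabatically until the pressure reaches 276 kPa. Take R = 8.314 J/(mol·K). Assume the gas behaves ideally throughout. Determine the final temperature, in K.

V₁ = nRT₁/P₁ = 4.24×8.314×551/96.4 = 201 L.
Adiabatic: T₂/T₁ = (P₂/P₁)^((γ−1)/γ) ⇒ T₂ = 551×(2.86)^0.286 = 744 K; V₂ = 95.0 L.

744 K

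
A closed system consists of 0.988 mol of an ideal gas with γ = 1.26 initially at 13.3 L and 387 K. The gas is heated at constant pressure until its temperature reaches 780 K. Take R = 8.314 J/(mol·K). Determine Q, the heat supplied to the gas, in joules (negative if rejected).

P₁ = nRT₁/V₁ = 0.988×8.314×387/13.3 = 239 kPa.
Isobaric: P stays 239 kPa; V/T = const ⇒ T₂ = 780 K, V₂ = 26.8 L.
W = PΔV = 239×(26.8−13.3) kPa·L = 3230 J.
ΔU = nCvΔT = 0.988×32.0×(780−387) = 12400 J.
Q = ΔU + W = nCpΔT = 15600 J.

15600 J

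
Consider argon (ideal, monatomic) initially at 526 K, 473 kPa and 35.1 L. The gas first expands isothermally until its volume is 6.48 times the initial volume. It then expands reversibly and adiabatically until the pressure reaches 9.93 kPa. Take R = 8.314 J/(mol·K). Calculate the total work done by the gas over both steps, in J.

44700 J

n = P₁V₁/(RT₁) = 473×35.1/(8.314×526) = 3.80 mol.
Step 1 — Isothermal: T stays 526 K; PV = const ⇒ V₂ = 227 L, P₂ = 73.0 kPa.
ΔU = 0 (ideal gas, T constant).
W = nRT ln(V₂/V₁) = 3.80×8.314×526×ln(6.48) = 31000 J.
Q = ΔU + W = 31000 J.
State after step 1: P = 73.0 kPa, V = 227 L, T = 526 K.
Step 2 — Adiabatic: T₂/T₁ = (P₂/P₁)^((γ−1)/γ) ⇒ T₂ = 526×(0.136)^0.400 = 237 K; V₂ = 753 L.
ΔU = nCvΔT = 3.80×12.5×(237−526) = -13700 J.
Q = 0 for an adiabatic process, so W = −ΔU = 13700 J.
Net over both steps: W = 44700 J, Q = 31000 J, ΔU = -13700 J.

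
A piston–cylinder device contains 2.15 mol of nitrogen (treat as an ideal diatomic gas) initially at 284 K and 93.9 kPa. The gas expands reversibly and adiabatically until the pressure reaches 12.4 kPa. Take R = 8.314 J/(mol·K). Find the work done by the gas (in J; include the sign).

V₁ = nRT₁/P₁ = 2.15×8.314×284/93.9 = 54.1 L.
Adiabatic: T₂/T₁ = (P₂/P₁)^((γ−1)/γ) ⇒ T₂ = 284×(0.132)^0.286 = 159 K; V₂ = 230 L.
ΔU = nCvΔT = 2.15×20.8×(159−284) = -5570 J.
Q = 0 for an adiabatic process, so W = −ΔU = 5570 J.

5570 J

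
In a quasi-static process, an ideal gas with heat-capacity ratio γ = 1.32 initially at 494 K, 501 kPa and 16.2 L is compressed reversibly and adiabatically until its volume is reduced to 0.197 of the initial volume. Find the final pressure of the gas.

Adiabatic: TV^(γ−1) = const ⇒ T₂ = 494×(5.08)^0.320 = 831 K; PV^γ = const ⇒ P₂ = 4280 kPa.

4280 kPa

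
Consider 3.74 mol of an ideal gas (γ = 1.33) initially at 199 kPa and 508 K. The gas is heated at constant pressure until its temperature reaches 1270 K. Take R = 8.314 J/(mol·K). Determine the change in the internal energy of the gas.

71800 J

V₁ = nRT₁/P₁ = 3.74×8.314×508/199 = 79.4 L.
Isobaric: P stays 199 kPa; V/T = const ⇒ T₂ = 1270 K, V₂ = 198 L.
For an ideal gas ΔU = nCvΔT with Cv = R/(γ−1) = 25.2 J/(mol·K).
ΔU = 3.74×25.2×(1270−508) = 71800 J.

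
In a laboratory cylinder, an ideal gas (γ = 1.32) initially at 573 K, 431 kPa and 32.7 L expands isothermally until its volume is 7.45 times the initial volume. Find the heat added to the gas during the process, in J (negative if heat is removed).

28300 J

n = P₁V₁/(RT₁) = 431×32.7/(8.314×573) = 2.96 mol.
Isothermal: T stays 573 K; PV = const ⇒ V₂ = 244 L, P₂ = 57.9 kPa.
ΔU = 0 (ideal gas, T constant).
W = nRT ln(V₂/V₁) = 2.96×8.314×573×ln(7.45) = 28300 J.
Q = ΔU + W = 28300 J.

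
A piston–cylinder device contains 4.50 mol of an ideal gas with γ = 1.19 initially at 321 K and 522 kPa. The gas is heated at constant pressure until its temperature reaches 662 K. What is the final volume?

V₁ = nRT₁/P₁ = 4.50×8.314×321/522 = 23.0 L.
Isobaric: P stays 522 kPa; V/T = const ⇒ T₂ = 662 K, V₂ = 47.4 L.

47.4 L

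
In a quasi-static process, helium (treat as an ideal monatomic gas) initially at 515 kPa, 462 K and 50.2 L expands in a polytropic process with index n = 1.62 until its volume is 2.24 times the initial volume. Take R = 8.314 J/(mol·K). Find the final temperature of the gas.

Polytropic n=1.62: T₂ = T₁(V₁/V₂)^(n−1) = 462×(0.446)^0.62 = 280 K; P₂ = P₁(V₁/V₂)^n = 139 kPa.

280 K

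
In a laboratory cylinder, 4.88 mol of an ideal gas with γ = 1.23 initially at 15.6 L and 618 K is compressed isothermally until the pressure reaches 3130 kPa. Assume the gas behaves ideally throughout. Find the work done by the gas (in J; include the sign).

P₁ = nRT₁/V₁ = 4.88×8.314×618/15.6 = 1610 kPa.
Isothermal: T stays 618 K; PV = const ⇒ V₂ = 8.01 L, P₂ = 3130 kPa.
W = nRT ln(V₂/V₁) = 4.88×8.314×618×ln(0.514) = -16700 J.

-16700 J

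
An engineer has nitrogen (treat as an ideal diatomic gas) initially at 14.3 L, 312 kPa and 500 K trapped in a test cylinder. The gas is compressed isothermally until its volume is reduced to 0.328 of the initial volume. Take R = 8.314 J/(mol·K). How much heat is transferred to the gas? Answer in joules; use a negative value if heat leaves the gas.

n = P₁V₁/(RT₁) = 312×14.3/(8.314×500) = 1.07 mol.
Isothermal: T stays 500 K; PV = const ⇒ V₂ = 4.69 L, P₂ = 951 kPa.
ΔU = 0 (ideal gas, T constant).
W = nRT ln(V₂/V₁) = 1.07×8.314×500×ln(0.328) = -4970 J.
Q = ΔU + W = -4970 J.

-4970 J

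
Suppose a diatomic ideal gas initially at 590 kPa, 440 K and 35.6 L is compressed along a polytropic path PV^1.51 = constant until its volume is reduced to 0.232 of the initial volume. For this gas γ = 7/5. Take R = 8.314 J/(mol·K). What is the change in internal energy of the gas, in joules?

58100 J

n = P₁V₁/(RT₁) = 590×35.6/(8.314×440) = 5.74 mol.
Polytropic n=1.51: T₂ = T₁(V₁/V₂)^(n−1) = 440×(4.31)^0.51 = 927 K; P₂ = P₁(V₁/V₂)^n = 5360 kPa.
For an ideal gas ΔU = nCvΔT with Cv = (5/2)R = 20.8 J/(mol·K).
ΔU = 5.74×20.8×(927−440) = 58100 J.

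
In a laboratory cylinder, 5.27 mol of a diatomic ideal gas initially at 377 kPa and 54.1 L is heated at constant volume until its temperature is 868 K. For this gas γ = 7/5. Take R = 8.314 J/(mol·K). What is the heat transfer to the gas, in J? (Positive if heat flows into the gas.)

44100 J

T₁ = P₁V₁/(nR) = 377×54.1/(5.27×8.314) = 465 K.
Isochoric: V stays 54.1 L; P/T = const ⇒ T₂ = 868 K, P₂ = 703 kPa.
W = 0 (no volume change).
ΔU = nCvΔT = 5.27×20.8×(868−465) = 44100 J.
Q = ΔU = 44100 J.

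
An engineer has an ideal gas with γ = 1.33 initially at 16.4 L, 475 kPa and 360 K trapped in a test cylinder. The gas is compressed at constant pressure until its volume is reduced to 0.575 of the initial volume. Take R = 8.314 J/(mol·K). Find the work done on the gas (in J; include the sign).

3310 J

n = P₁V₁/(RT₁) = 475×16.4/(8.314×360) = 2.60 mol.
Isobaric: P stays 475 kPa; V/T = const ⇒ T₂ = 207 K, V₂ = 9.43 L.
W = PΔV = 475×(9.43−16.4) kPa·L = -3310 J.
Work done on the gas = −W_by = 3310 J.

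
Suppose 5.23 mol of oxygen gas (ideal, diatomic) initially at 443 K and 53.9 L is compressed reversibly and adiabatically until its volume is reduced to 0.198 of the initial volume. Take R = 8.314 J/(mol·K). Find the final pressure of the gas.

3450 kPa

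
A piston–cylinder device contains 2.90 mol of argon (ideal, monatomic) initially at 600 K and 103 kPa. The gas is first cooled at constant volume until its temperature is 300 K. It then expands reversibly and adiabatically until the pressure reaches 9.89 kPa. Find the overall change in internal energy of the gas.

V₁ = nRT₁/P₁ = 2.90×8.314×600/103 = 140 L.
Step 1 — Isochoric: V stays 140 L; P/T = const ⇒ T₂ = 300 K, P₂ = 51.5 kPa.
W = 0 (no volume change).
ΔU = nCvΔT = 2.90×12.5×(300−600) = -10800 J.
Q = ΔU = -10800 J.
State after step 1: P = 51.5 kPa, V = 140 L, T = 300 K.
Step 2 — Adiabatic: T₂/T₁ = (P₂/P₁)^((γ−1)/γ) ⇒ T₂ = 300×(0.192)^0.400 = 155 K; V₂ = 378 L.
ΔU = nCvΔT = 2.90×12.5×(155−300) = -5240 J.
Q = 0 for an adiabatic process, so W = −ΔU = 5240 J.
Net over both steps: W = 5240 J, Q = -10800 J, ΔU = -16100 J.

-16100 J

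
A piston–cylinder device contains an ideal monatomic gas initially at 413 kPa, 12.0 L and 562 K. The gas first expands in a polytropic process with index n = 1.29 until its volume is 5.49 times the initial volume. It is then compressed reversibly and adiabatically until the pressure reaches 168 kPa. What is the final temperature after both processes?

576 K

n = P₁V₁/(RT₁) = 413×12.0/(8.314×562) = 1.06 mol.
Step 1 — Polytropic n=1.29: T₂ = T₁(V₁/V₂)^(n−1) = 562×(0.182)^0.29 = 343 K; P₂ = P₁(V₁/V₂)^n = 45.9 kPa.
W = (P₁V₁−P₂V₂)/(n−1) = (413×12.0−45.9×65.9)/0.29 = 6660 J.
ΔU = nCvΔT = 1.06×12.5×(343−562) = -2900 J.
Q = ΔU + W = 3760 J.
State after step 1: P = 45.9 kPa, V = 65.9 L, T = 343 K.
Step 2 — Adiabatic: T₂/T₁ = (P₂/P₁)^((γ−1)/γ) ⇒ T₂ = 343×(3.66)^0.400 = 576 K; V₂ = 30.2 L.
ΔU = nCvΔT = 1.06×12.5×(576−343) = 3090 J.
Q = 0 for an adiabatic process, so W = −ΔU = -3090 J.
Net over both steps: W = 3570 J, Q = 3760 J, ΔU = 189 J.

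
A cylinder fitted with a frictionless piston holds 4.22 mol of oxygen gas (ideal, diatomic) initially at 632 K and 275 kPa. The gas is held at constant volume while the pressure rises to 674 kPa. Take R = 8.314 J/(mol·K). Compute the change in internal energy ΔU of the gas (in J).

80400 J

V₁ = nRT₁/P₁ = 4.22×8.314×632/275 = 80.6 L.
Isochoric: V stays 80.6 L; P/T = const ⇒ T₂ = 1550 K, P₂ = 674 kPa.
For an ideal gas ΔU = nCvΔT with Cv = (5/2)R = 20.8 J/(mol·K).
ΔU = 4.22×20.8×(1550−632) = 80400 J.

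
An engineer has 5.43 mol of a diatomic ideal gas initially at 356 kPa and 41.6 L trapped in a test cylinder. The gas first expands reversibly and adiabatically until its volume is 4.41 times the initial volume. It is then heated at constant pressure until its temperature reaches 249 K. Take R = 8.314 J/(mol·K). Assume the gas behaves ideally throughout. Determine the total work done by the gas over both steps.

19600 J

T₁ = P₁V₁/(nR) = 356×41.6/(5.43×8.314) = 328 K.
Step 1 — Adiabatic: TV^(γ−1) = const ⇒ T₂ = 328×(0.227)^0.400 = 181 K; PV^γ = const ⇒ P₂ = 44.6 kPa.
ΔU = nCvΔT = 5.43×20.8×(181−328) = -16600 J.
Q = 0 for an adiabatic process, so W = −ΔU = 16600 J.
State after step 1: P = 44.6 kPa, V = 183 L, T = 181 K.
Step 2 — Isobaric: P stays 44.6 kPa; V/T = const ⇒ T₂ = 249 K, V₂ = 252 L.
W = PΔV = 44.6×(252−183) kPa·L = 3060 J.
ΔU = nCvΔT = 5.43×20.8×(249−181) = 7650 J.
Q = ΔU + W = nCpΔT = 10700 J.
Net over both steps: W = 19600 J, Q = 10700 J, ΔU = -8920 J.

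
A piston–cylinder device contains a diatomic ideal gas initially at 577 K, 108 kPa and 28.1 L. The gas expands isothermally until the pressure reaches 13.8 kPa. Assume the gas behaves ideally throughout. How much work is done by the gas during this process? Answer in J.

6240 J

n = P₁V₁/(RT₁) = 108×28.1/(8.314×577) = 0.633 mol.
Isothermal: T stays 577 K; PV = const ⇒ V₂ = 220 L, P₂ = 13.8 kPa.
W = nRT ln(V₂/V₁) = 0.633×8.314×577×ln(7.83) = 6240 J.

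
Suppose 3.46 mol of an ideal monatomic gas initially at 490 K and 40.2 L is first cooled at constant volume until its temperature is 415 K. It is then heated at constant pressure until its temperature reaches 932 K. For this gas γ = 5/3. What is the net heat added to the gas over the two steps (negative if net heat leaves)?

P₁ = nRT₁/V₁ = 3.46×8.314×490/40.2 = 351 kPa.
Step 1 — Isochoric: V stays 40.2 L; P/T = const ⇒ T₂ = 415 K, P₂ = 297 kPa.
W = 0 (no volume change).
ΔU = nCvΔT = 3.46×12.5×(415−490) = -3240 J.
Q = ΔU = -3240 J.
State after step 1: P = 297 kPa, V = 40.2 L, T = 415 K.
Step 2 — Isobaric: P stays 297 kPa; V/T = const ⇒ T₂ = 932 K, V₂ = 90.3 L.
W = PΔV = 297×(90.3−40.2) kPa·L = 14900 J.
ΔU = nCvΔT = 3.46×12.5×(932−415) = 22300 J.
Q = ΔU + W = nCpΔT = 37200 J.
Net over both steps: W = 14900 J, Q = 33900 J, ΔU = 19100 J.

33900 J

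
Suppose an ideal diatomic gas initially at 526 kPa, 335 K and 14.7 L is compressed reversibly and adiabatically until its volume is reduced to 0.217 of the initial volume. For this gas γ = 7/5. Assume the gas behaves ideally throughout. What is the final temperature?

617 K

Adiabatic: TV^(γ−1) = const ⇒ T₂ = 335×(4.61)^0.400 = 617 K; PV^γ = const ⇒ P₂ = 4470 kPa.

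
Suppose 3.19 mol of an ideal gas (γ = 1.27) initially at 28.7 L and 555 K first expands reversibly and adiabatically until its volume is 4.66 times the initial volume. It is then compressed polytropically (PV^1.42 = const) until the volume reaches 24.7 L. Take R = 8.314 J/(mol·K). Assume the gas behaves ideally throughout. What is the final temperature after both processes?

P₁ = nRT₁/V₁ = 3.19×8.314×555/28.7 = 513 kPa.
Step 1 — Adiabatic: TV^(γ−1) = const ⇒ T₂ = 555×(0.215)^0.270 = 366 K; PV^γ = const ⇒ P₂ = 72.6 kPa.
ΔU = nCvΔT = 3.19×30.8×(366−555) = -18500 J.
Q = 0 for an adiabatic process, so W = −ΔU = 18500 J.
State after step 1: P = 72.6 kPa, V = 134 L, T = 366 K.
Step 2 — Polytropic n=1.42: T₂ = T₁(V₁/V₂)^(n−1) = 366×(5.41)^0.42 = 745 K; P₂ = P₁(V₁/V₂)^n = 800 kPa.
W = (P₁V₁−P₂V₂)/(n−1) = (72.6×134−800×24.7)/0.42 = -23900 J.
ΔU = nCvΔT = 3.19×30.8×(745−366) = 37200 J.
Q = ΔU + W = 13300 J.
Net over both steps: W = -5350 J, Q = 13300 J, ΔU = 18600 J.

745 K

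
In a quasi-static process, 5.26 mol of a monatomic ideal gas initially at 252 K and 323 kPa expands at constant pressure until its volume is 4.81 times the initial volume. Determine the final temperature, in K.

V₁ = nRT₁/P₁ = 5.26×8.314×252/323 = 34.1 L.
Isobaric: P stays 323 kPa; V/T = const ⇒ T₂ = 1210 K, V₂ = 164 L.

1210 K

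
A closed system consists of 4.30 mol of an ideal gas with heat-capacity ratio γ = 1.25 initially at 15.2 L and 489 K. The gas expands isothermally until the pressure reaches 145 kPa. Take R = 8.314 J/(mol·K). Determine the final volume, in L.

121 L

P₁ = nRT₁/V₁ = 4.30×8.314×489/15.2 = 1150 kPa.
Isothermal: T stays 489 K; PV = const ⇒ V₂ = 121 L, P₂ = 145 kPa.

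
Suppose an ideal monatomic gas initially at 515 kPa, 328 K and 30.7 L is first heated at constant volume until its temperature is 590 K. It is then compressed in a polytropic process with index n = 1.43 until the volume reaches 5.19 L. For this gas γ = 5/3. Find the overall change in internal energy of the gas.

67900 J

n = P₁V₁/(RT₁) = 515×30.7/(8.314×328) = 5.80 mol.
Step 1 — Isochoric: V stays 30.7 L; P/T = const ⇒ T₂ = 590 K, P₂ = 926 kPa.
W = 0 (no volume change).
ΔU = nCvΔT = 5.80×12.5×(590−328) = 18900 J.
Q = ΔU = 18900 J.
State after step 1: P = 926 kPa, V = 30.7 L, T = 590 K.
Step 2 — Polytropic n=1.43: T₂ = T₁(V₁/V₂)^(n−1) = 590×(5.92)^0.43 = 1270 K; P₂ = P₁(V₁/V₂)^n = 11800 kPa.
W = (P₁V₁−P₂V₂)/(n−1) = (926×30.7−11800×5.19)/0.43 = -75900 J.
ΔU = nCvΔT = 5.80×12.5×(1270−590) = 49000 J.
Q = ΔU + W = -26900 J.
Net over both steps: W = -75900 J, Q = -8000 J, ΔU = 67900 J.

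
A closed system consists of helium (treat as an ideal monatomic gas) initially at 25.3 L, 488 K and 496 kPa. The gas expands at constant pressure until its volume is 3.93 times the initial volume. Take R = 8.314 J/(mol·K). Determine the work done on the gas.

-36800 J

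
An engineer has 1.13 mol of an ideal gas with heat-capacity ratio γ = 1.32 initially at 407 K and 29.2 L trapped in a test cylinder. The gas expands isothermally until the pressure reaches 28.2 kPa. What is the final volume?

136 L

P₁ = nRT₁/V₁ = 1.13×8.314×407/29.2 = 131 kPa.
Isothermal: T stays 407 K; PV = const ⇒ V₂ = 136 L, P₂ = 28.2 kPa.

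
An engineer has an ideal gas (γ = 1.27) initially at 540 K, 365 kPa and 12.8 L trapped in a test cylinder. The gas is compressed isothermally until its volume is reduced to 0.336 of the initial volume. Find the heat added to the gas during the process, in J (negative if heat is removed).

n = P₁V₁/(RT₁) = 365×12.8/(8.314×540) = 1.04 mol.
Isothermal: T stays 540 K; PV = const ⇒ V₂ = 4.30 L, P₂ = 1090 kPa.
ΔU = 0 (ideal gas, T constant).
W = nRT ln(V₂/V₁) = 1.04×8.314×540×ln(0.336) = -5100 J.
Q = ΔU + W = -5100 J.

-5100 J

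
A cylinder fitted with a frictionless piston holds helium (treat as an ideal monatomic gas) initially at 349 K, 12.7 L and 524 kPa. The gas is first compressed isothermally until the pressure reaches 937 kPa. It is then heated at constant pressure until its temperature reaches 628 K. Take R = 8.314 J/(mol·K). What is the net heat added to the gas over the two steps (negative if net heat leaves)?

9430 J

n = P₁V₁/(RT₁) = 524×12.7/(8.314×349) = 2.29 mol.
Step 1 — Isothermal: T stays 349 K; PV = const ⇒ V₂ = 7.10 L, P₂ = 937 kPa.
ΔU = 0 (ideal gas, T constant).
W = nRT ln(V₂/V₁) = 2.29×8.314×349×ln(0.559) = -3870 J.
Q = ΔU + W = -3870 J.
State after step 1: P = 937 kPa, V = 7.10 L, T = 349 K.
Step 2 — Isobaric: P stays 937 kPa; V/T = const ⇒ T₂ = 628 K, V₂ = 12.8 L.
W = PΔV = 937×(12.8−7.10) kPa·L = 5320 J.
ΔU = nCvΔT = 2.29×12.5×(628−349) = 7980 J.
Q = ΔU + W = nCpΔT = 13300 J.
Net over both steps: W = 1450 J, Q = 9430 J, ΔU = 7980 J.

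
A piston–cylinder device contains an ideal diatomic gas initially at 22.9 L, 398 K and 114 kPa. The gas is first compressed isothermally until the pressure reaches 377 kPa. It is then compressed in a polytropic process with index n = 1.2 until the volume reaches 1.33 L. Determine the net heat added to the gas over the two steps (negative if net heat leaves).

n = P₁V₁/(RT₁) = 114×22.9/(8.314×398) = 0.789 mol.
Step 1 — Isothermal: T stays 398 K; PV = const ⇒ V₂ = 6.92 L, P₂ = 377 kPa.
ΔU = 0 (ideal gas, T constant).
W = nRT ln(V₂/V₁) = 0.789×8.314×398×ln(0.302) = -3120 J.
Q = ΔU + W = -3120 J.
State after step 1: P = 377 kPa, V = 6.92 L, T = 398 K.
Step 2 — Polytropic n=1.2: T₂ = T₁(V₁/V₂)^(n−1) = 398×(5.21)^0.20 = 554 K; P₂ = P₁(V₁/V₂)^n = 2730 kPa.
W = (P₁V₁−P₂V₂)/(n−1) = (377×6.92−2730×1.33)/0.20 = -5100 J.
ΔU = nCvΔT = 0.789×20.8×(554−398) = 2550 J.
Q = ΔU + W = -2550 J.
Net over both steps: W = -8230 J, Q = -5670 J, ΔU = 2550 J.

-5670 J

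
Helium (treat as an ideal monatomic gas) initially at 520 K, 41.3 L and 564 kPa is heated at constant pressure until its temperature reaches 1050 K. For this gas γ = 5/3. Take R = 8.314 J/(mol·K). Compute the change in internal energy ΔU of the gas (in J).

n = P₁V₁/(RT₁) = 564×41.3/(8.314×520) = 5.39 mol.
Isobaric: P stays 564 kPa; V/T = const ⇒ T₂ = 1050 K, V₂ = 83.4 L.
For an ideal gas ΔU = nCvΔT with Cv = (3/2)R = 12.5 J/(mol·K).
ΔU = 5.39×12.5×(1050−520) = 35600 J.

35600 J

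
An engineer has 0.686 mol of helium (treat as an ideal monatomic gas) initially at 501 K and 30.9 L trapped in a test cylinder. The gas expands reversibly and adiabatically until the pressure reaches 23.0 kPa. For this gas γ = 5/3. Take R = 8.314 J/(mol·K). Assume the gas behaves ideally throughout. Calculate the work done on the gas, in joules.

-1830 J

P₁ = nRT₁/V₁ = 0.686×8.314×501/30.9 = 92.5 kPa.
Adiabatic: T₂/T₁ = (P₂/P₁)^((γ−1)/γ) ⇒ T₂ = 501×(0.249)^0.400 = 287 K; V₂ = 71.2 L.
ΔU = nCvΔT = 0.686×12.5×(287−501) = -1830 J.
Q = 0 for an adiabatic process, so W = −ΔU = 1830 J.
Work done on the gas = −W_by = -1830 J.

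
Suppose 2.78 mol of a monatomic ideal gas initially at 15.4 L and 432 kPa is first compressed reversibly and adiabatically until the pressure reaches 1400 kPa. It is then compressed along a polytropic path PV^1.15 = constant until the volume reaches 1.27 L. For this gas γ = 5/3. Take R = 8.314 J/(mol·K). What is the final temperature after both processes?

603 K

T₁ = P₁V₁/(nR) = 432×15.4/(2.78×8.314) = 288 K.
Step 1 — Adiabatic: T₂/T₁ = (P₂/P₁)^((γ−1)/γ) ⇒ T₂ = 288×(3.24)^0.400 = 461 K; V₂ = 7.61 L.
ΔU = nCvΔT = 2.78×12.5×(461−288) = 5990 J.
Q = 0 for an adiabatic process, so W = −ΔU = -5990 J.
State after step 1: P = 1400 kPa, V = 7.61 L, T = 461 K.
Step 2 — Polytropic n=1.15: T₂ = T₁(V₁/V₂)^(n−1) = 461×(5.99)^0.15 = 603 K; P₂ = P₁(V₁/V₂)^n = 11000 kPa.
W = (P₁V₁−P₂V₂)/(n−1) = (1400×7.61−11000×1.27)/0.15 = -21900 J.
ΔU = nCvΔT = 2.78×12.5×(603−461) = 4920 J.
Q = ΔU + W = -16900 J.
Net over both steps: W = -27900 J, Q = -16900 J, ΔU = 10900 J.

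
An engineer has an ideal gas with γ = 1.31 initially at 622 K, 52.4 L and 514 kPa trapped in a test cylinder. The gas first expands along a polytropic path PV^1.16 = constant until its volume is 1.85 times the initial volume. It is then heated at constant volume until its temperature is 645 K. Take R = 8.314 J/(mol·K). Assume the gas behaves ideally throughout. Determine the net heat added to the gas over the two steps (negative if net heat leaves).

19000 J

n = P₁V₁/(RT₁) = 514×52.4/(8.314×622) = 5.21 mol.
Step 1 — Polytropic n=1.16: T₂ = T₁(V₁/V₂)^(n−1) = 622×(0.541)^0.16 = 564 K; P₂ = P₁(V₁/V₂)^n = 252 kPa.
W = (P₁V₁−P₂V₂)/(n−1) = (514×52.4−252×96.9)/0.16 = 15800 J.
ΔU = nCvΔT = 5.21×26.8×(564−622) = -8140 J.
Q = ΔU + W = 7640 J.
State after step 1: P = 252 kPa, V = 96.9 L, T = 564 K.
Step 2 — Isochoric: V stays 96.9 L; P/T = const ⇒ T₂ = 645 K, P₂ = 288 kPa.
W = 0 (no volume change).
ΔU = nCvΔT = 5.21×26.8×(645−564) = 11400 J.
Q = ΔU = 11400 J.
Net over both steps: W = 15800 J, Q = 19000 J, ΔU = 3210 J.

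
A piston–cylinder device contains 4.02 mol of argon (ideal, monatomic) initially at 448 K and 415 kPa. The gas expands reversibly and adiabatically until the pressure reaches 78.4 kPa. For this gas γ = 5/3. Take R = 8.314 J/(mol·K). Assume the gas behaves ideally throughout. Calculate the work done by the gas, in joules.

10900 J

V₁ = nRT₁/P₁ = 4.02×8.314×448/415 = 36.1 L.
Adiabatic: T₂/T₁ = (P₂/P₁)^((γ−1)/γ) ⇒ T₂ = 448×(0.189)^0.400 = 230 K; V₂ = 98.1 L.
ΔU = nCvΔT = 4.02×12.5×(230−448) = -10900 J.
Q = 0 for an adiabatic process, so W = −ΔU = 10900 J.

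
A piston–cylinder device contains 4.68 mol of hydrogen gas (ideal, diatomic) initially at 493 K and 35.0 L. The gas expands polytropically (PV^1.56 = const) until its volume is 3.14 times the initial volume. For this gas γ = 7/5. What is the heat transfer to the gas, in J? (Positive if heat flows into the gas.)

P₁ = nRT₁/V₁ = 4.68×8.314×493/35.0 = 548 kPa.
Polytropic n=1.56: T₂ = T₁(V₁/V₂)^(n−1) = 493×(0.318)^0.56 = 260 K; P₂ = P₁(V₁/V₂)^n = 92.0 kPa.
W = (P₁V₁−P₂V₂)/(n−1) = (548×35.0−92.0×110)/0.56 = 16200 J.
ΔU = nCvΔT = 4.68×20.8×(260−493) = -22700 J.
Q = ΔU + W = -6480 J.

-6480 J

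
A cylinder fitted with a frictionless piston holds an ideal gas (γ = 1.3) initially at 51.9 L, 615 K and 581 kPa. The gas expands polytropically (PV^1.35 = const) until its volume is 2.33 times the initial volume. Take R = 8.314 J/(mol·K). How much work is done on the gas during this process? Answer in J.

n = P₁V₁/(RT₁) = 581×51.9/(8.314×615) = 5.90 mol.
Polytropic n=1.35: T₂ = T₁(V₁/V₂)^(n−1) = 615×(0.429)^0.35 = 457 K; P₂ = P₁(V₁/V₂)^n = 185 kPa.
W = (P₁V₁−P₂V₂)/(n−1) = (581×51.9−185×121)/0.35 = 22100 J.
Work done on the gas = −W_by = -22100 J.

-22100 J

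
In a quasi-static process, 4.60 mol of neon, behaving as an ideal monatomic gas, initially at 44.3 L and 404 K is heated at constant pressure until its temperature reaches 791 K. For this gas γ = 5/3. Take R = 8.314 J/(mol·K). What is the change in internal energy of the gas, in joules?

P₁ = nRT₁/V₁ = 4.60×8.314×404/44.3 = 349 kPa.
Isobaric: P stays 349 kPa; V/T = const ⇒ T₂ = 791 K, V₂ = 86.7 L.
For an ideal gas ΔU = nCvΔT with Cv = (3/2)R = 12.5 J/(mol·K).
ΔU = 4.60×12.5×(791−404) = 22200 J.

22200 J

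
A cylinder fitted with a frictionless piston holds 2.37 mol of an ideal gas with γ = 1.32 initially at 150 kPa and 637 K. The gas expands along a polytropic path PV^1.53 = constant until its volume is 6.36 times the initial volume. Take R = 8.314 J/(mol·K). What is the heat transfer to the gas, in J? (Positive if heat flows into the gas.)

V₁ = nRT₁/P₁ = 2.37×8.314×637/150 = 83.7 L.
Polytropic n=1.53: T₂ = T₁(V₁/V₂)^(n−1) = 637×(0.157)^0.53 = 239 K; P₂ = P₁(V₁/V₂)^n = 8.85 kPa.
W = (P₁V₁−P₂V₂)/(n−1) = (150×83.7−8.85×532)/0.53 = 14800 J.
ΔU = nCvΔT = 2.37×26.0×(239−637) = -24500 J.
Q = ΔU + W = -9710 J.

-9710 J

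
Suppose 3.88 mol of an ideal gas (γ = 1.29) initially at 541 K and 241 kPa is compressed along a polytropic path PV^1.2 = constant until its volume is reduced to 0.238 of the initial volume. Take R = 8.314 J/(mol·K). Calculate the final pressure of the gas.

V₁ = nRT₁/P₁ = 3.88×8.314×541/241 = 72.4 L.
Polytropic n=1.2: T₂ = T₁(V₁/V₂)^(n−1) = 541×(4.20)^0.20 = 721 K; P₂ = P₁(V₁/V₂)^n = 1350 kPa.

1350 kPa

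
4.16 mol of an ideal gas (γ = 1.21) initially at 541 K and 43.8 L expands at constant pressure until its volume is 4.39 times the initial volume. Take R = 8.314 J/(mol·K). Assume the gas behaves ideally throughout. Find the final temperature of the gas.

P₁ = nRT₁/V₁ = 4.16×8.314×541/43.8 = 427 kPa.
Isobaric: P stays 427 kPa; V/T = const ⇒ T₂ = 2370 K, V₂ = 192 L.

2370 K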